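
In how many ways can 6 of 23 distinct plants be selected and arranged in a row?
P(23,6) = 23!/(23-6)! = 72681840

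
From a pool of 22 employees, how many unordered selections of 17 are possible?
C(22,17) = 22!/(17!×5!) = 26334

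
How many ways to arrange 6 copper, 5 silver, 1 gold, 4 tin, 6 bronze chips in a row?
22! / (6! × 5! × 1! × 4! × 6!) = 752851139040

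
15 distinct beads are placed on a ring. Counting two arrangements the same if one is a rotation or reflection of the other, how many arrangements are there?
(15-1)!/2 = 87178291200/2 = 43589145600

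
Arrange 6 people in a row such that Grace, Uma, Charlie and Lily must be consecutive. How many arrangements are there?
Treat the 4 as one block: (6-4+1)! × 4! = 6 × 24 = 144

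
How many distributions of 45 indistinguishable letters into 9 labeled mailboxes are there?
C(45+9-1, 9-1) = C(53, 8) = 886322710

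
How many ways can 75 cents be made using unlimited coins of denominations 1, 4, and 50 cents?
Coefficient of x^75 in 1/(1-x^1) · 1/(1-x^4) · 1/(1-x^50). Case on j = number of 50-cent coins (j = 0..1); remainder r = 75 - 50j is made from {1,4} in ⌊r/4⌋+1 ways. r = 75, 25 → 19 + 7 = 26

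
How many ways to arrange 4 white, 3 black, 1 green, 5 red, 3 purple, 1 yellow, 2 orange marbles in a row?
19! / (4! × 3! × 1! × 5! × 3! × 1! × 2!) = 586637251200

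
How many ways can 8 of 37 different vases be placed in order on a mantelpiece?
P(37,8) = 37!/(37-8)! = 1556675366400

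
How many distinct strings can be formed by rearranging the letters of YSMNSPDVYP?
10! / (1! × 1! × 2! × 2! × 1! × 2! × 1!) = 453600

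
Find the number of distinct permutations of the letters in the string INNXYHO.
7! / (1! × 2! × 1! × 1! × 1! × 1!) = 2520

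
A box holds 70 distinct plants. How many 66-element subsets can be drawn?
C(70,66) = 70!/(66!×4!) = 916895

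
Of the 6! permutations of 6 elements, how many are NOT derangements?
Complement of the derangements. !6 = Σ_{j=0}^{6} (-1)^j·6!/j! = 720 - 720 + 360 - 120 + 30 - 6 + 1 = 265. 6! - !6 = 720 - 265 = 455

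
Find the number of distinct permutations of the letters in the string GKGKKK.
6! / (2! × 4!) = 15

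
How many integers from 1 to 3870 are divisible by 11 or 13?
⌊3870/11⌋ + ⌊3870/13⌋ - ⌊3870/143⌋ = 351 + 297 - 27 = 621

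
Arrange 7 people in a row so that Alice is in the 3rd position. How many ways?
Fix one position: (7-1)! = 720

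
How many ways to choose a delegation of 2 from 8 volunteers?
C(8,2) = 8!/(2!×6!) = 28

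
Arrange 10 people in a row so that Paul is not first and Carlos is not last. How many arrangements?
By inclusion-exclusion: 10! - 2×(10-1)! + (10-2)! = 3628800 - 725760 + 40320 = 2943360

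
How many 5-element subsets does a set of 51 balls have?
C(51,5) = 51!/(5!×46!) = 2349060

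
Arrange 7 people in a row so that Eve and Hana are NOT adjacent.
Total - adjacent = 7! - (7-1)!×2 = 5040 - 1440 = 3600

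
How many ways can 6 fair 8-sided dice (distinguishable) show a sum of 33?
Coefficient of x^33 in (x + x² + ... + x^8)^6. By inclusion-exclusion on dice exceeding 8: Σ_j (-1)^j C(6,j)·C(33-1-8j, 5) = C(6,0)·C(32,5) - C(6,1)·C(24,5) + C(6,2)·C(16,5) - C(6,3)·C(8,5) = 1·201376 - 6·42504 + 15·4368 - 20·56 = 10752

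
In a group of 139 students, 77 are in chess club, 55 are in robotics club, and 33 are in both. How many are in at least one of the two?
|A∪B| = |A| + |B| - |A∩B| = 77 + 55 - 33 = 99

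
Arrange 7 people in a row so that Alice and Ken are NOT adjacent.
Total - adjacent = 7! - (7-1)!×2 = 5040 - 1440 = 3600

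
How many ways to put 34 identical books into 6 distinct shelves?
C(34+6-1, 6-1) = C(39, 5) = 575757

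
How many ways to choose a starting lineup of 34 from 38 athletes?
C(38,34) = 38!/(34!×4!) = 73815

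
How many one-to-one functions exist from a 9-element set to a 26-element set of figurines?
P(26,9) = 26!/(26-9)! = 1133836704000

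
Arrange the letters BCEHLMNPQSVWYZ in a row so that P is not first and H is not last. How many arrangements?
By inclusion-exclusion: 14! - 2×(14-1)! + (14-2)! = 87178291200 - 12454041600 + 479001600 = 75203251200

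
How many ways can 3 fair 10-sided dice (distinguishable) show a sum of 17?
Coefficient of x^17 in (x + x² + ... + x^10)^3. By inclusion-exclusion on dice exceeding 10: Σ_j (-1)^j C(3,j)·C(17-1-10j, 2) = C(3,0)·C(16,2) - C(3,1)·C(6,2) = 1·120 - 3·15 = 75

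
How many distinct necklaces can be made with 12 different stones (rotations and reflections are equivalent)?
(12-1)!/2 = 39916800/2 = 19958400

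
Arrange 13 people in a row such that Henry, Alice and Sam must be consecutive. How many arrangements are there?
Treat the 3 as one block: (13-3+1)! × 3! = 39916800 × 6 = 239500800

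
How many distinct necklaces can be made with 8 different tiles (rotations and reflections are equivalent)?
(8-1)!/2 = 5040/2 = 2520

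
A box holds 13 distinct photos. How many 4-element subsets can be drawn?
C(13,4) = 13!/(4!×9!) = 715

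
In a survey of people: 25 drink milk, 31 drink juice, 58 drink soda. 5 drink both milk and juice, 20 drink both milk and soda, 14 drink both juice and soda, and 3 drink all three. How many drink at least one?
|A∪B∪C| = 25+31+58-5-20-14+3 = 78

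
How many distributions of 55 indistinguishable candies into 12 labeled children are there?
C(55+12-1, 12-1) = C(66, 11) = 1074082795968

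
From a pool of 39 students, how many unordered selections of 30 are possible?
C(39,30) = 39!/(30!×9!) = 211915132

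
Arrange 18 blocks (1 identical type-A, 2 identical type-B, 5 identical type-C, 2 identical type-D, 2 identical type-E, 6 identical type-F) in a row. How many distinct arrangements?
18! / (1! × 2! × 5! × 2! × 2! × 6!) = 9262693440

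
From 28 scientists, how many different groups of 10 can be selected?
C(28,10) = 28!/(10!×18!) = 13123110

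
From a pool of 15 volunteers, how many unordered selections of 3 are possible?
C(15,3) = 15!/(3!×12!) = 455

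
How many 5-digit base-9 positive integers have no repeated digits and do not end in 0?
Last digit: 8 nonzero choices. First digit: 7 (nonzero, ≠last). Middle 3: P(7,3) = 210. Total = 11760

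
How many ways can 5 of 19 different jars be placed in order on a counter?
P(19,5) = 19!/(19-5)! = 1395360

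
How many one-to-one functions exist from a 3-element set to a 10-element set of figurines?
P(10,3) = 10!/(10-3)! = 720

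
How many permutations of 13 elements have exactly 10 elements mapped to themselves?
Choose the 10 fixed points C(13,10) = 286, derange the rest: !3 = Σ_{j=0}^{3} (-1)^j·3!/j! = 6 - 6 + 3 - 1 = 2. Product = 286 × 2 = 572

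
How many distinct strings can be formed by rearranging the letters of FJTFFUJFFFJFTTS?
15! / (1! × 7! × 3! × 1! × 3!) = 7207200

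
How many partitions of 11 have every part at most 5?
Let r_j(i) = number of partitions of i into parts ≤ j, for i = 0..11. r_1(i) = 1 for all i; r_j(i) = r_{j-1}(i) + r_j(i-j). Rows j = 2..5: ≤2: 1 1 2 2 3 3 4 4 5 5 6 6; ≤3: 1 1 2 3 4 5 7 8 10 12 14 16; ≤4: 1 1 2 3 5 6 9 11 15 18 23 27; ≤5: 1 1 2 3 5 7 10 13 18 23 30 37. r_5(11) = 37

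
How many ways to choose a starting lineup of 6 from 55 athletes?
C(55,6) = 55!/(6!×49!) = 28989675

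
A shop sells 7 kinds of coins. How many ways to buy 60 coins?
C(60+7-1, 7-1) = C(66, 6) = 90858768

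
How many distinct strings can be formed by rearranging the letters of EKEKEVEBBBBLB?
13! / (2! × 1! × 1! × 5! × 4!) = 1081080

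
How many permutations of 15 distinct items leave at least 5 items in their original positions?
Exactly j fixed points: C(15,j)·!(15-j); sum over j ≥ 5 (derangement numbers via !m = (m-1)·(!(m-1) + !(m-2)): !0..!10 = 1, 0, 1, 2, 9, 44, 265, 1854, 14833, 133496, 1334961). Σ_{j=5}^{15} C(15,j)·!(15-j) = C(15,5)·!10 + C(15,6)·!9 + C(15,7)·!8 + C(15,8)·!7 + C(15,9)·!6 + C(15,10)·!5 + C(15,11)·!4 + C(15,12)·!3 + C(15,13)·!2 + C(15,14)·!1 + C(15,15)·!0 = 3003·1334961 + 5005·133496 + 6435·14833 + 6435·1854 + 5005·265 + 3003·44 + 1365·9 + 455·2 + 105·1 + 15·0 + 1·1 = 4785887966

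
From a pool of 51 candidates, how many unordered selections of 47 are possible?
C(51,47) = 51!/(47!×4!) = 249900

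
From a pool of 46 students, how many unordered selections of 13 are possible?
C(46,13) = 46!/(13!×33!) = 101766230790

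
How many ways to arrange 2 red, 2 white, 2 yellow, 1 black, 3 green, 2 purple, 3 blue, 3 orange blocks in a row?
18! / (2! × 2! × 2! × 1! × 3! × 2! × 3! × 3!) = 1852538688000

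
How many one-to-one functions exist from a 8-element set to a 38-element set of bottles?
P(38,8) = 38!/(38-8)! = 1971788797440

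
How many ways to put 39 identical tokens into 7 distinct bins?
C(39+7-1, 7-1) = C(45, 6) = 8145060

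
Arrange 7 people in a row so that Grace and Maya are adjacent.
Treat as block: (7-1)! × 2! = 720 × 2 = 1440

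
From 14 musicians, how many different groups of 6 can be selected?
C(14,6) = 14!/(6!×8!) = 3003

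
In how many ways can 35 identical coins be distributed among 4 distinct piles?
C(35+4-1, 4-1) = C(38, 3) = 8436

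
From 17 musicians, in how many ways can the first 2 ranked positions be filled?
P(17,2) = 17!/(17-2)! = 272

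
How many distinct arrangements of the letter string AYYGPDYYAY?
10! / (1! × 1! × 5! × 1! × 2!) = 15120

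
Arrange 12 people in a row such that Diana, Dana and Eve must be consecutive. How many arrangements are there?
Treat the 3 as one block: (12-3+1)! × 3! = 3628800 × 6 = 21772800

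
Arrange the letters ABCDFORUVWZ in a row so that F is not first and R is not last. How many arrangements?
By inclusion-exclusion: 11! - 2×(11-1)! + (11-2)! = 39916800 - 7257600 + 362880 = 33022080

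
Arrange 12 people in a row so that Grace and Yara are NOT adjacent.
Total - adjacent = 12! - (12-1)!×2 = 479001600 - 79833600 = 399168000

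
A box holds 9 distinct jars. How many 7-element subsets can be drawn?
C(9,7) = 9!/(7!×2!) = 36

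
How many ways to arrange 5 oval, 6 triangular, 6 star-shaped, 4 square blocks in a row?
21! / (5! × 6! × 6! × 4!) = 34220506320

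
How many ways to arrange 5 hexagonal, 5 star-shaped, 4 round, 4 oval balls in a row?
18! / (5! × 5! × 4! × 4!) = 771891120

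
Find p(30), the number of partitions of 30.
Pentagonal recurrence p(n) = p(n-1) + p(n-2) - p(n-5) - p(n-7) + p(n-12) + p(n-15) - ... gives p(0..29) = 1, 1, 2, 3, 5, 7, 11, 15, 22, 30, 42, 56, 77, 101, 135, 176, 231, 297, 385, 490, 627, 792, 1002, 1255, 1575, 1958, 2436, 3010, 3718, 4565. p(30) = p(29) + p(28) - p(25) - p(23) + p(18) + p(15) - p(8) - p(4) = 4565 + 3718 - 1958 - 1255 + 385 + 176 - 22 - 5 = 5604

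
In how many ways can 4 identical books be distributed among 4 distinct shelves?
C(4+4-1, 4-1) = C(7, 3) = 35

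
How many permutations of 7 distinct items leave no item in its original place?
!7 = Σ_{j=0}^{7} (-1)^j·7!/j! = 5040 - 5040 + 2520 - 840 + 210 - 42 + 7 - 1 = 1854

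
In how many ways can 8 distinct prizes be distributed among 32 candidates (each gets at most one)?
P(32,8) = 32!/(32-8)! = 424097856000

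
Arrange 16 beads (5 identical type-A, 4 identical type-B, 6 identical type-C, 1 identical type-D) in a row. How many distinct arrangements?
16! / (5! × 4! × 6! × 1!) = 10090080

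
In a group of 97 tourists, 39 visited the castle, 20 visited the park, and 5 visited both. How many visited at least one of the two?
|A∪B| = |A| + |B| - |A∩B| = 39 + 20 - 5 = 54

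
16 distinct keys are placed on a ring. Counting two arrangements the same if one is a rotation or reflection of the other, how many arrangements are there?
(16-1)!/2 = 1307674368000/2 = 653837184000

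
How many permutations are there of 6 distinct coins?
6! = 720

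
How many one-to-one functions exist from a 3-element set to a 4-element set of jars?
P(4,3) = 4!/(4-3)! = 24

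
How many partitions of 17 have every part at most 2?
Let r_j(i) = number of partitions of i into parts ≤ j, for i = 0..17. r_1(i) = 1 for all i; r_j(i) = r_{j-1}(i) + r_j(i-j). Rows j = 2..2: ≤2: 1 1 2 2 3 3 4 4 5 5 6 6 7 7 8 8 9 9. r_2(17) = 9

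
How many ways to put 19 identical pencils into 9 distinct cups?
C(19+9-1, 9-1) = C(27, 8) = 2220075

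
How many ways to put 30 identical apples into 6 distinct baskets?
C(30+6-1, 6-1) = C(35, 5) = 324632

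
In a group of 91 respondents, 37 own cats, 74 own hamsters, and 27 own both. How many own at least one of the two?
|A∪B| = |A| + |B| - |A∩B| = 37 + 74 - 27 = 84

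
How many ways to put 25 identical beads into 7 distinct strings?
C(25+7-1, 7-1) = C(31, 6) = 736281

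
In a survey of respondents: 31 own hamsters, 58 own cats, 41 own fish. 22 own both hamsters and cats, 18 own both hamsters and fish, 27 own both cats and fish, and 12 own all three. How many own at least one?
|A∪B∪C| = 31+58+41-22-18-27+12 = 75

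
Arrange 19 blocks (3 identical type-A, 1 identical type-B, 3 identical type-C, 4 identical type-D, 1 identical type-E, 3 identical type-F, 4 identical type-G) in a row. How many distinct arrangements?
19! / (3! × 1! × 3! × 4! × 1! × 3! × 4!) = 977728752000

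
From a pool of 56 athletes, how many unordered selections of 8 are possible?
C(56,8) = 56!/(8!×48!) = 1420494075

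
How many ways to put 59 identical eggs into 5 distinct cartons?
C(59+5-1, 5-1) = C(63, 4) = 595665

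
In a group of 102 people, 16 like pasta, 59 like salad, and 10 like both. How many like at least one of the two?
|A∪B| = |A| + |B| - |A∩B| = 16 + 59 - 10 = 65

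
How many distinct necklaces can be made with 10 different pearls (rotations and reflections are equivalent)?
(10-1)!/2 = 362880/2 = 181440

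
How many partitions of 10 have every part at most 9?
Let r_j(i) = number of partitions of i into parts ≤ j, for i = 0..10. r_1(i) = 1 for all i; r_j(i) = r_{j-1}(i) + r_j(i-j). Rows j = 2..9: ≤2: 1 1 2 2 3 3 4 4 5 5 6; ≤3: 1 1 2 3 4 5 7 8 10 12 14; ≤4: 1 1 2 3 5 6 9 11 15 18 23; ≤5: 1 1 2 3 5 7 10 13 18 23 30; ≤6: 1 1 2 3 5 7 11 14 20 26 35; ≤7: 1 1 2 3 5 7 11 15 21 28 38; ≤8: 1 1 2 3 5 7 11 15 22 29 40; ≤9: 1 1 2 3 5 7 11 15 22 30 41. r_9(10) = 41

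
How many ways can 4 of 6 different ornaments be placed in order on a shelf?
P(6,4) = 6!/(6-4)! = 360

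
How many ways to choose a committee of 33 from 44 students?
C(44,33) = 44!/(33!×11!) = 7669339132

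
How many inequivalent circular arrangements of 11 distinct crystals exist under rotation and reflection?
(11-1)!/2 = 3628800/2 = 1814400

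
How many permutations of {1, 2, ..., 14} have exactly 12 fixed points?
Choose the 12 fixed points C(14,12) = 91, derange the rest: !2 = Σ_{j=0}^{2} (-1)^j·2!/j! = 2 - 2 + 1 = 1. Product = 91 × 1 = 91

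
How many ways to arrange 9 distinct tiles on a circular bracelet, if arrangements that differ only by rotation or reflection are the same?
(9-1)!/2 = 40320/2 = 20160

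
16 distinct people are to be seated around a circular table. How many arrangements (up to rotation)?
Circular: fix one position, arrange the rest. (16-1)! = 1307674368000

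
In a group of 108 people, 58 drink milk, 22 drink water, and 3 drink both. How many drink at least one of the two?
|A∪B| = |A| + |B| - |A∩B| = 58 + 22 - 3 = 77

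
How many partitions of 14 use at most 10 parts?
By conjugation, equals partitions of 14 into parts ≤ 10. Let r_j(i) = number of partitions of i into parts ≤ j, for i = 0..14. r_1(i) = 1 for all i; r_j(i) = r_{j-1}(i) + r_j(i-j). Rows j = 2..10: ≤2: 1 1 2 2 3 3 4 4 5 5 6 6 7 7 8; ≤3: 1 1 2 3 4 5 7 8 10 12 14 16 19 21 24; ≤4: 1 1 2 3 5 6 9 11 15 18 23 27 34 39 47; ≤5: 1 1 2 3 5 7 10 13 18 23 30 37 47 57 70; ≤6: 1 1 2 3 5 7 11 14 20 26 35 44 58 71 90; ≤7: 1 1 2 3 5 7 11 15 21 28 38 49 65 82 105; ≤8: 1 1 2 3 5 7 11 15 22 29 40 52 70 89 116; ≤9: 1 1 2 3 5 7 11 15 22 30 41 54 73 94 123; ≤10: 1 1 2 3 5 7 11 15 22 30 42 55 75 97 128. r_10(14) = 128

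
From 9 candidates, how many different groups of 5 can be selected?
C(9,5) = 9!/(5!×4!) = 126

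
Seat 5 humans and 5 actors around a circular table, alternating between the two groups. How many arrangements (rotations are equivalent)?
Fix one of the humans: (5-1)! ways for the remaining humans, × 5! ways for the actors = 24 × 120 = 2880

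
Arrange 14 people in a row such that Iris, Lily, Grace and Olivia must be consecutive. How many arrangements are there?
Treat the 4 as one block: (14-4+1)! × 4! = 39916800 × 24 = 958003200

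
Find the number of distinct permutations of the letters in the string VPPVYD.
6! / (1! × 1! × 2! × 2!) = 180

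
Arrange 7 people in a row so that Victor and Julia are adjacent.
Treat as block: (7-1)! × 2! = 720 × 2 = 1440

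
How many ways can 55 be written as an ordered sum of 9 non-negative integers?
C(55+9-1, 9-1) = C(63, 8) = 3872894697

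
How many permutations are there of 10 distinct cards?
10! = 3628800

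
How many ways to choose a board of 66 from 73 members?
C(73,66) = 73!/(66!×7!) = 1629348612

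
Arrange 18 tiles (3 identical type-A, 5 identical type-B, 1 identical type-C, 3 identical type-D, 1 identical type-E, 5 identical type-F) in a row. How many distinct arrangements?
18! / (3! × 5! × 1! × 3! × 1! × 5!) = 12350257920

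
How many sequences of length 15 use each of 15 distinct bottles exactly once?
15! = 1307674368000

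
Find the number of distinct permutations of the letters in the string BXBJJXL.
7! / (2! × 1! × 2! × 2!) = 630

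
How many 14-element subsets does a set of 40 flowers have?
C(40,14) = 40!/(14!×26!) = 23206929840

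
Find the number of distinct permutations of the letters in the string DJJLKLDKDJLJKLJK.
16! / (4! × 4! × 3! × 5!) = 50450400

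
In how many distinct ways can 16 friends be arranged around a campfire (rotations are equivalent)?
Circular: fix one position, arrange the rest. (16-1)! = 1307674368000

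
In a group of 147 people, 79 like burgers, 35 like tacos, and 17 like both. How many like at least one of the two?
|A∪B| = |A| + |B| - |A∩B| = 79 + 35 - 17 = 97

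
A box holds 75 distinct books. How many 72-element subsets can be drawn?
C(75,72) = 75!/(72!×3!) = 67525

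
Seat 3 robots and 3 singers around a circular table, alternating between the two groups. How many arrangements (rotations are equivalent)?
Fix one of the robots: (3-1)! ways for the remaining robots, × 3! ways for the singers = 2 × 6 = 12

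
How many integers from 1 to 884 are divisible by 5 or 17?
⌊884/5⌋ + ⌊884/17⌋ - ⌊884/85⌋ = 176 + 52 - 10 = 218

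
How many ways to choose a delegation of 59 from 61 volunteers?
C(61,59) = 61!/(59!×2!) = 1830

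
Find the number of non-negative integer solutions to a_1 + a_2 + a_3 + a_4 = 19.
C(19+4-1, 4-1) = C(22, 3) = 1540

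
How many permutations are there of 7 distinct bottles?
7! = 5040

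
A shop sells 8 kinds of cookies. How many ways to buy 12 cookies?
C(12+8-1, 8-1) = C(19, 7) = 50388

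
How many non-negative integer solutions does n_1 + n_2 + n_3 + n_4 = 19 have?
C(19+4-1, 4-1) = C(22, 3) = 1540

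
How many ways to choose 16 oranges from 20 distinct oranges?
C(20,16) = 20!/(16!×4!) = 4845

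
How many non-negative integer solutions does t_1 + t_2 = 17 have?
C(17+2-1, 2-1) = C(18, 1) = 18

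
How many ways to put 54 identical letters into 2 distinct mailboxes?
C(54+2-1, 2-1) = C(55, 1) = 55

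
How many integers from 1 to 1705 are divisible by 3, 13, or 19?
⌊1705/3⌋+⌊1705/13⌋+⌊1705/19⌋ - ⌊1705/39⌋-⌊1705/57⌋-⌊1705/247⌋ + ⌊1705/741⌋ = 568+131+89 - 43-29-6 + 2 = 712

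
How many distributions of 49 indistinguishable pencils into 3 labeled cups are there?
C(49+3-1, 3-1) = C(51, 2) = 1275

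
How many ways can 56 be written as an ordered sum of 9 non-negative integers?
C(56+9-1, 9-1) = C(64, 8) = 4426165368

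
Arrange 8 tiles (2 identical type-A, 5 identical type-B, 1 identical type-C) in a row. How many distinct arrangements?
8! / (2! × 5! × 1!) = 168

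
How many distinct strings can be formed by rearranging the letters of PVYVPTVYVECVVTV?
15! / (2! × 1! × 7! × 2! × 2! × 1!) = 32432400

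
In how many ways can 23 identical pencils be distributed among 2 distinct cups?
C(23+2-1, 2-1) = C(24, 1) = 24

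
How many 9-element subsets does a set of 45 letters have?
C(45,9) = 45!/(9!×36!) = 886163135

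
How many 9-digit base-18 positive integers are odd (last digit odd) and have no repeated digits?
Last∈{1,3,5,7,9,11,13,15,17}. Last=0: 0. Last nonzero: 9×16×P(16,7) = 8302694400. Total = 8302694400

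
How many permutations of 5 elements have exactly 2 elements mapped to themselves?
Choose the 2 fixed points C(5,2) = 10, derange the rest: !3 = Σ_{j=0}^{3} (-1)^j·3!/j! = 6 - 6 + 3 - 1 = 2. Product = 10 × 2 = 20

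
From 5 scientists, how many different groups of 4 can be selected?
C(5,4) = 5!/(4!×1!) = 5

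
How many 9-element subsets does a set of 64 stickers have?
C(64,9) = 64!/(9!×55!) = 27540584512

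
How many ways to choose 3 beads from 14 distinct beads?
C(14,3) = 14!/(3!×11!) = 364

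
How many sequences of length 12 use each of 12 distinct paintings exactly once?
12! = 479001600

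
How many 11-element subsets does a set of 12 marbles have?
C(12,11) = 12!/(11!×1!) = 12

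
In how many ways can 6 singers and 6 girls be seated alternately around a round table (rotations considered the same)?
Fix one of the singers: (6-1)! ways for the remaining singers, × 6! ways for the girls = 120 × 720 = 86400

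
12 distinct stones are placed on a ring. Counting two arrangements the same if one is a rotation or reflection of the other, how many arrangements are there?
(12-1)!/2 = 39916800/2 = 19958400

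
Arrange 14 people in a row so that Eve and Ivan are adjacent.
Treat as block: (14-1)! × 2! = 6227020800 × 2 = 12454041600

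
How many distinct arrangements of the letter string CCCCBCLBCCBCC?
13! / (9! × 3! × 1!) = 2860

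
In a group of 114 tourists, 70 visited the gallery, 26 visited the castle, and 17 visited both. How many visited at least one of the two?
|A∪B| = |A| + |B| - |A∩B| = 70 + 26 - 17 = 79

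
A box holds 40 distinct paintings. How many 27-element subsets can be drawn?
C(40,27) = 40!/(27!×13!) = 12033222880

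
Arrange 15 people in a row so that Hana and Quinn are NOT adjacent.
Total - adjacent = 15! - (15-1)!×2 = 1307674368000 - 174356582400 = 1133317785600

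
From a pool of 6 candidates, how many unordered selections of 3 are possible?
C(6,3) = 6!/(3!×3!) = 20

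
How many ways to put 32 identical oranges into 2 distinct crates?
C(32+2-1, 2-1) = C(33, 1) = 33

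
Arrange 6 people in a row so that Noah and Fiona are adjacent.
Treat as block: (6-1)! × 2! = 120 × 2 = 240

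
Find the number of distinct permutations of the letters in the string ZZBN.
4! / (1! × 2! × 1!) = 12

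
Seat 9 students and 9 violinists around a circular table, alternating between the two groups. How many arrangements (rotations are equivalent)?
Fix one of the students: (9-1)! ways for the remaining students, × 9! ways for the violinists = 40320 × 362880 = 14631321600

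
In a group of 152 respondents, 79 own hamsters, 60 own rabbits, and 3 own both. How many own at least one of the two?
|A∪B| = |A| + |B| - |A∩B| = 79 + 60 - 3 = 136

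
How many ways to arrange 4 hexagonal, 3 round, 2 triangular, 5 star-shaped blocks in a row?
14! / (4! × 3! × 2! × 5!) = 2522520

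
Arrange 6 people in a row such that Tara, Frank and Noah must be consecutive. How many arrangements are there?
Treat the 3 as one block: (6-3+1)! × 3! = 24 × 6 = 144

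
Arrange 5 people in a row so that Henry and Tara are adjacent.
Treat as block: (5-1)! × 2! = 24 × 2 = 48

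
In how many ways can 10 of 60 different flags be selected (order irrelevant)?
C(60,10) = 60!/(10!×50!) = 75394027566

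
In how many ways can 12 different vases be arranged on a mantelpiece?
12! = 479001600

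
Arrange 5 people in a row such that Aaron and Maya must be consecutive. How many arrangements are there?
Treat the 2 as one block: (5-2+1)! × 2! = 24 × 2 = 48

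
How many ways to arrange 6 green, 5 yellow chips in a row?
11! / (6! × 5!) = 462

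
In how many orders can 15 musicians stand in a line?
15! = 1307674368000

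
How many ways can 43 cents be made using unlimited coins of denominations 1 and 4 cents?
Coefficient of x^43 in 1/(1-x^1) · 1/(1-x^4). Use j coins of 4 for j = 0..⌊43/4⌋ = 10, the rest in 1s: 10 + 1 = 11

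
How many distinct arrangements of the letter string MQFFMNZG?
8! / (2! × 2! × 1! × 1! × 1! × 1!) = 10080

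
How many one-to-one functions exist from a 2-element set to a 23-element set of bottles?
P(23,2) = 23!/(23-2)! = 506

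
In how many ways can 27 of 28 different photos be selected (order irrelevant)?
C(28,27) = 28!/(27!×1!) = 28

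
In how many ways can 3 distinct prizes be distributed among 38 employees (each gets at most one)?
P(38,3) = 38!/(38-3)! = 50616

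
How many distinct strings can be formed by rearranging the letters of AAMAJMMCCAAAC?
13! / (3! × 1! × 3! × 6!) = 240240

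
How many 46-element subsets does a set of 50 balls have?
C(50,46) = 50!/(46!×4!) = 230300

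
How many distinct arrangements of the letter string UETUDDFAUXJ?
11! / (1! × 1! × 2! × 1! × 1! × 1! × 3! × 1!) = 3326400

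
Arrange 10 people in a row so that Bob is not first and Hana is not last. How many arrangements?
By inclusion-exclusion: 10! - 2×(10-1)! + (10-2)! = 3628800 - 725760 + 40320 = 2943360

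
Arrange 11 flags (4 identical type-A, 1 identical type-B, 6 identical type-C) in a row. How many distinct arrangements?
11! / (4! × 1! × 6!) = 2310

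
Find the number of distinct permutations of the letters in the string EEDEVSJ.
7! / (1! × 1! × 3! × 1! × 1!) = 840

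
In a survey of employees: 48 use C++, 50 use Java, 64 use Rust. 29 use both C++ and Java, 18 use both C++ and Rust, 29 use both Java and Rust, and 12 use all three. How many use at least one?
|A∪B∪C| = 48+50+64-29-18-29+12 = 98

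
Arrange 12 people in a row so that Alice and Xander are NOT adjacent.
Total - adjacent = 12! - (12-1)!×2 = 479001600 - 79833600 = 399168000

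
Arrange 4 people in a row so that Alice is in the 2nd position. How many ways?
Fix one position: (4-1)! = 6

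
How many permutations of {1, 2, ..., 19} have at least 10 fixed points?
Exactly j fixed points: C(19,j)·!(19-j); sum over j ≥ 10 (derangement numbers via !m = (m-1)·(!(m-1) + !(m-2)): !0..!9 = 1, 0, 1, 2, 9, 44, 265, 1854, 14833, 133496). Σ_{j=10}^{19} C(19,j)·!(19-j) = C(19,10)·!9 + C(19,11)·!8 + C(19,12)·!7 + C(19,13)·!6 + C(19,14)·!5 + C(19,15)·!4 + C(19,16)·!3 + C(19,17)·!2 + C(19,18)·!1 + C(19,19)·!0 = 92378·133496 + 75582·14833 + 50388·1854 + 27132·265 + 11628·44 + 3876·9 + 969·2 + 171·1 + 19·0 + 1·1 = 13554359252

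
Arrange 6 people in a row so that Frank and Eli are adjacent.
Treat as block: (6-1)! × 2! = 120 × 2 = 240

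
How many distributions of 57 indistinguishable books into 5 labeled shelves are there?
C(57+5-1, 5-1) = C(61, 4) = 521855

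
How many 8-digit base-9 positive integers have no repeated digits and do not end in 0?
Last digit: 8 nonzero choices. First digit: 7 (nonzero, ≠last). Middle 6: P(7,6) = 5040. Total = 282240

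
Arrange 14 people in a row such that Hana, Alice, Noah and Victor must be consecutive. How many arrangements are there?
Treat the 4 as one block: (14-4+1)! × 4! = 39916800 × 24 = 958003200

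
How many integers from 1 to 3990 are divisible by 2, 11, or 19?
⌊3990/2⌋+⌊3990/11⌋+⌊3990/19⌋ - ⌊3990/22⌋-⌊3990/38⌋-⌊3990/209⌋ + ⌊3990/418⌋ = 1995+362+210 - 181-105-19 + 9 = 2271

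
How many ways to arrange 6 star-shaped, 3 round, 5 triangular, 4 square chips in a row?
18! / (6! × 3! × 5! × 4!) = 514594080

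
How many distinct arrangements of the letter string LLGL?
4! / (1! × 3!) = 4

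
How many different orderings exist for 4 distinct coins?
4! = 24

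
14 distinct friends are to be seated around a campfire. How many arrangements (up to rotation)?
Circular: fix one position, arrange the rest. (14-1)! = 6227020800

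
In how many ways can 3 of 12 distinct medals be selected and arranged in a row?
P(12,3) = 12!/(12-3)! = 1320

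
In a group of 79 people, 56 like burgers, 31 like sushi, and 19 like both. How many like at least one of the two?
|A∪B| = |A| + |B| - |A∩B| = 56 + 31 - 19 = 68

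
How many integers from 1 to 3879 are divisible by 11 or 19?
⌊3879/11⌋ + ⌊3879/19⌋ - ⌊3879/209⌋ = 352 + 204 - 18 = 538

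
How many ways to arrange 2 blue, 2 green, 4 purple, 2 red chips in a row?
10! / (2! × 2! × 4! × 2!) = 18900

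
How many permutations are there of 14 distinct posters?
14! = 87178291200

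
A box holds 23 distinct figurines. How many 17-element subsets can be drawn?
C(23,17) = 23!/(17!×6!) = 100947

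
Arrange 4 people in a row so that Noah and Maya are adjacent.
Treat as block: (4-1)! × 2! = 6 × 2 = 12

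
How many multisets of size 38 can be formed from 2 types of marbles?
C(38+2-1, 2-1) = C(39, 1) = 39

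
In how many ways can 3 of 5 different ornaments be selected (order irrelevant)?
C(5,3) = 5!/(3!×2!) = 10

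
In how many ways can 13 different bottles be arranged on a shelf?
13! = 6227020800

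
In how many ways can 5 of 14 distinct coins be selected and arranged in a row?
P(14,5) = 14!/(14-5)! = 240240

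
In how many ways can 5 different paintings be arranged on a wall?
5! = 120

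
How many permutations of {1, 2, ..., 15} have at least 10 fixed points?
Exactly j fixed points: C(15,j)·!(15-j); sum over j ≥ 10 (derangement numbers via !m = (m-1)·(!(m-1) + !(m-2)): !0..!5 = 1, 0, 1, 2, 9, 44). Σ_{j=10}^{15} C(15,j)·!(15-j) = C(15,10)·!5 + C(15,11)·!4 + C(15,12)·!3 + C(15,13)·!2 + C(15,14)·!1 + C(15,15)·!0 = 3003·44 + 1365·9 + 455·2 + 105·1 + 15·0 + 1·1 = 145433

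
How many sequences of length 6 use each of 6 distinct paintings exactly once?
6! = 720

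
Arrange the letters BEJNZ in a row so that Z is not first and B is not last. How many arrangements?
By inclusion-exclusion: 5! - 2×(5-1)! + (5-2)! = 120 - 48 + 6 = 78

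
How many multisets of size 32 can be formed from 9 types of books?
C(32+9-1, 9-1) = C(40, 8) = 76904685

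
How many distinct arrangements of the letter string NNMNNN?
6! / (5! × 1!) = 6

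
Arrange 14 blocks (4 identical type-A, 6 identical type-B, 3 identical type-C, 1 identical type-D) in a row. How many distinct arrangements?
14! / (4! × 6! × 3! × 1!) = 840840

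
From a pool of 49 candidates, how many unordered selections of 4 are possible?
C(49,4) = 49!/(4!×45!) = 211876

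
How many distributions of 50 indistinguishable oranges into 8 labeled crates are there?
C(50+8-1, 8-1) = C(57, 7) = 264385836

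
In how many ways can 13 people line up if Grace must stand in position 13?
Fix one position: (13-1)! = 479001600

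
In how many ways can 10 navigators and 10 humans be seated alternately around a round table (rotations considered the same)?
Fix one of the navigators: (10-1)! ways for the remaining navigators, × 10! ways for the humans = 362880 × 3628800 = 1316818944000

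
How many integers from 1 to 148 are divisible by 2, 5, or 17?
⌊148/2⌋+⌊148/5⌋+⌊148/17⌋ - ⌊148/10⌋-⌊148/34⌋-⌊148/85⌋ + ⌊148/170⌋ = 74+29+8 - 14-4-1 + 0 = 92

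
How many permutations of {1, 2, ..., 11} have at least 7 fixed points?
Exactly j fixed points: C(11,j)·!(11-j); sum over j ≥ 7 (derangement numbers via !m = (m-1)·(!(m-1) + !(m-2)): !0..!4 = 1, 0, 1, 2, 9). Σ_{j=7}^{11} C(11,j)·!(11-j) = C(11,7)·!4 + C(11,8)·!3 + C(11,9)·!2 + C(11,10)·!1 + C(11,11)·!0 = 330·9 + 165·2 + 55·1 + 11·0 + 1·1 = 3356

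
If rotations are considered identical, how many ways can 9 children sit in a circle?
Circular: fix one position, arrange the rest. (9-1)! = 40320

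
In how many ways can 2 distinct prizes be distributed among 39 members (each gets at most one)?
P(39,2) = 39!/(39-2)! = 1482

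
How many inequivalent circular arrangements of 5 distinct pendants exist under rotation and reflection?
(5-1)!/2 = 24/2 = 12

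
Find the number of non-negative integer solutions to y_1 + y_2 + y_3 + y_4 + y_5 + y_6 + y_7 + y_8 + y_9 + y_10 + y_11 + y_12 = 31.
C(31+12-1, 12-1) = C(42, 11) = 4280561376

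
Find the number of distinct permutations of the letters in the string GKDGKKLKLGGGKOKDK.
17! / (1! × 2! × 7! × 2! × 5!) = 147026880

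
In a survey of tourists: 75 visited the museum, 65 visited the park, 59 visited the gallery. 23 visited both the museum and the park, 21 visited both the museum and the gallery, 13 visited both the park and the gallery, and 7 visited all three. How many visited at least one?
|A∪B∪C| = 75+65+59-23-21-13+7 = 149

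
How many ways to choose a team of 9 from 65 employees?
C(65,9) = 65!/(9!×56!) = 31966749880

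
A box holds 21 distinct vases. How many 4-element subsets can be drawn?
C(21,4) = 21!/(4!×17!) = 5985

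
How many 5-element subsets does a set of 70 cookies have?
C(70,5) = 70!/(5!×65!) = 12103014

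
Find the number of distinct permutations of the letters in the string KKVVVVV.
7! / (5! × 2!) = 21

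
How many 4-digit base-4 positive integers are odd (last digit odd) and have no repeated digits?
Last∈{1,3}. Last=0: 0. Last nonzero: 2×2×P(2,2) = 8. Total = 8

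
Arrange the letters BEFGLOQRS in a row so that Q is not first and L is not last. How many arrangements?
By inclusion-exclusion: 9! - 2×(9-1)! + (9-2)! = 362880 - 80640 + 5040 = 287280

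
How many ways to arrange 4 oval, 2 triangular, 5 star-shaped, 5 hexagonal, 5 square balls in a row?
21! / (4! × 2! × 5! × 5! × 5!) = 615969113760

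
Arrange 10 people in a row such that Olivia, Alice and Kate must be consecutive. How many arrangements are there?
Treat the 3 as one block: (10-3+1)! × 3! = 40320 × 6 = 241920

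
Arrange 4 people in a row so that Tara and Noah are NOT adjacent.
Total - adjacent = 4! - (4-1)!×2 = 24 - 12 = 12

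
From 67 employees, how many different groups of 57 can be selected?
C(67,57) = 67!/(57!×10!) = 247994680648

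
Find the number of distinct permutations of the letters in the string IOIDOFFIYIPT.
12! / (1! × 2! × 1! × 4! × 1! × 1! × 2!) = 4989600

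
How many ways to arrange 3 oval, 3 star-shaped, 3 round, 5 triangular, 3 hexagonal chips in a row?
17! / (3! × 3! × 3! × 5! × 3!) = 2287084800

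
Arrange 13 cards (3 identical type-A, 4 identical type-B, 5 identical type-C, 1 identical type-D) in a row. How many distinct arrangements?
13! / (3! × 4! × 5! × 1!) = 360360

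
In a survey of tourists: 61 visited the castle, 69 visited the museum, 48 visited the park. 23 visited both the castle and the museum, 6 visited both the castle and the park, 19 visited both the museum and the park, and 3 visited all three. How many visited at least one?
|A∪B∪C| = 61+69+48-23-6-19+3 = 133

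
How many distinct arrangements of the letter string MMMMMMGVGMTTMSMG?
16! / (2! × 1! × 9! × 1! × 3!) = 4804800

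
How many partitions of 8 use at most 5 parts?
By conjugation, equals partitions of 8 into parts ≤ 5. Let r_j(i) = number of partitions of i into parts ≤ j, for i = 0..8. r_1(i) = 1 for all i; r_j(i) = r_{j-1}(i) + r_j(i-j). Rows j = 2..5: ≤2: 1 1 2 2 3 3 4 4 5; ≤3: 1 1 2 3 4 5 7 8 10; ≤4: 1 1 2 3 5 6 9 11 15; ≤5: 1 1 2 3 5 7 10 13 18. r_5(8) = 18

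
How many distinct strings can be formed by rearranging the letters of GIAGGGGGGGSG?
12! / (1! × 9! × 1! × 1!) = 1320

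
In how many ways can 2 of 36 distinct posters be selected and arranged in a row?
P(36,2) = 36!/(36-2)! = 1260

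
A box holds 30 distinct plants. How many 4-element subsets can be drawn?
C(30,4) = 30!/(4!×26!) = 27405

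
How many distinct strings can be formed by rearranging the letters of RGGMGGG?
7! / (5! × 1! × 1!) = 42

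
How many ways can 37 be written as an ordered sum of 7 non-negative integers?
C(37+7-1, 7-1) = C(43, 6) = 6096454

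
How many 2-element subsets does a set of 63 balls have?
C(63,2) = 63!/(2!×61!) = 1953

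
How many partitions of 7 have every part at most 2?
Let r_j(i) = number of partitions of i into parts ≤ j, for i = 0..7. r_1(i) = 1 for all i; r_j(i) = r_{j-1}(i) + r_j(i-j). Rows j = 2..2: ≤2: 1 1 2 2 3 3 4 4. r_2(7) = 4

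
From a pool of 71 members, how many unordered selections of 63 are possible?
C(71,63) = 71!/(63!×8!) = 10639125640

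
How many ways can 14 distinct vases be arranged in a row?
14! = 87178291200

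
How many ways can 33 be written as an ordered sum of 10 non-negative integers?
C(33+10-1, 10-1) = C(42, 9) = 445891810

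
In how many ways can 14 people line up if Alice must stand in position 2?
Fix one position: (14-1)! = 6227020800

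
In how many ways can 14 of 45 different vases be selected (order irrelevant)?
C(45,14) = 45!/(14!×31!) = 166871334960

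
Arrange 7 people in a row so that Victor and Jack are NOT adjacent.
Total - adjacent = 7! - (7-1)!×2 = 5040 - 1440 = 3600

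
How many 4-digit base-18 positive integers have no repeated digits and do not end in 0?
Last digit: 17 nonzero choices. First digit: 16 (nonzero, ≠last). Middle 2: P(16,2) = 240. Total = 65280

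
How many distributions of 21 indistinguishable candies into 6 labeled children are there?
C(21+6-1, 6-1) = C(26, 5) = 65780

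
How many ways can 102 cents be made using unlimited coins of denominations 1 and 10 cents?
Coefficient of x^102 in 1/(1-x^1) · 1/(1-x^10). Use j coins of 10 for j = 0..⌊102/10⌋ = 10, the rest in 1s: 10 + 1 = 11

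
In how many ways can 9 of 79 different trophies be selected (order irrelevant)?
C(79,9) = 79!/(9!×70!) = 205811513765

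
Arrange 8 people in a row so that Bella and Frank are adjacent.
Treat as block: (8-1)! × 2! = 5040 × 2 = 10080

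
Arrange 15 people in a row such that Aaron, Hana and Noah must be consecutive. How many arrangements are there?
Treat the 3 as one block: (15-3+1)! × 3! = 6227020800 × 6 = 37362124800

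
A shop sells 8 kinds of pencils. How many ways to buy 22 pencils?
C(22+8-1, 8-1) = C(29, 7) = 1560780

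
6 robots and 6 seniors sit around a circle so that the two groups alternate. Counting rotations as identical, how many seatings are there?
Fix one of the robots: (6-1)! ways for the remaining robots, × 6! ways for the seniors = 120 × 720 = 86400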